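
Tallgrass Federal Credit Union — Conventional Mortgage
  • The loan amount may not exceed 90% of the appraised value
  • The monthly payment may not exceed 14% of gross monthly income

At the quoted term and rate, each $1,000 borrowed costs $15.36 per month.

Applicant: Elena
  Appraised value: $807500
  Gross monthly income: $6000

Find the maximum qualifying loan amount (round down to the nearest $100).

Payment cap: 14% × $6,000 = $840/month.
At $15.36 per $1,000, that supports 840/15.36 × 1,000 ≈ $54,687 → $54,600.
LTV cap: 90% × $807,500 = $726,750 → $726,700.
Binding constraint: payment-to-income.

$54,600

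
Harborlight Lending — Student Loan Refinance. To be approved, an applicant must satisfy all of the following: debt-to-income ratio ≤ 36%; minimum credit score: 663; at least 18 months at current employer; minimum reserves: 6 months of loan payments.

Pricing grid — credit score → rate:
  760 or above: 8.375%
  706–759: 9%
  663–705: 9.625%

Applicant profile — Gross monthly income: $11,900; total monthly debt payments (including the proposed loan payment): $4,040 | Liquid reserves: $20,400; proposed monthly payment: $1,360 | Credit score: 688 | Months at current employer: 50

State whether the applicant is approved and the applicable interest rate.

Credit score 688 ≥ 663 (meets minimum)
Reserves = 20,400/1,360 = 15.0 months ≥ 6
Employment 50 ≥ 18 months
DTI: 4,040 ÷ 11,900 = 33.9%, within the 36% cap
All requirements met. Score 688 falls in the 663–705 tier → 9.625%.

Approved at 9.625%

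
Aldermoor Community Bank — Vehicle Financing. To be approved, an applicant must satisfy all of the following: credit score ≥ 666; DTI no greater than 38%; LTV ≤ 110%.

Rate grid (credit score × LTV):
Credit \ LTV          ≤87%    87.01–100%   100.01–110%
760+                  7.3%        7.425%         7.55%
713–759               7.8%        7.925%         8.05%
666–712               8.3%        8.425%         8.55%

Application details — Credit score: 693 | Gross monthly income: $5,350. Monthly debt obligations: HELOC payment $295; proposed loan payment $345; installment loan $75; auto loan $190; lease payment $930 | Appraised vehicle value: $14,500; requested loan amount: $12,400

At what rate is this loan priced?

8.3%

Credit score 693 ≥ 666; Total monthly debts = (295 + 345 + 75 + 190 + 930) = 1,835. Debt-to-income = 1,835/5,350 = 34.3% — meets 38% limit
Loan-to-value = 12,400/14,500 = 85.5% — pass (110% max)
Row: 693 falls in 666–712. Column: 85.5% falls in ≤87%. Rate = 8.3%.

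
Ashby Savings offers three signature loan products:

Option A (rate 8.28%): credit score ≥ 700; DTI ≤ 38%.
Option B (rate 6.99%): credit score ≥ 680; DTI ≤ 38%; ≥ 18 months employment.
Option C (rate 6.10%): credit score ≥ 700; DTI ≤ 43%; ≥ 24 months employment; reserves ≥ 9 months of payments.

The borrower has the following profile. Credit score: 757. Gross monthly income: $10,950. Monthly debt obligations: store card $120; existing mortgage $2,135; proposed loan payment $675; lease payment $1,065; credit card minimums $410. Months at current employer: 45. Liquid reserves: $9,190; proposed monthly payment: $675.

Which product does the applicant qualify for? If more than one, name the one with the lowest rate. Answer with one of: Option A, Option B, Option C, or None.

Option C

Total debts = (120 + 2,135 + 675 + 1,065 + 410) = 4,405; DTI = 4,405/10,950 = 40.2%.
Reserves = 9,190/675 = 13.6 months.
Option A: score 757 ≥ 700; DTI 40.2% > 38% → does not qualify.
Option B: score 757 ≥ 680; DTI 40.2% > 38%; employment 45 ≥ 18 mo → does not qualify.
Option C: score 757 ≥ 700; DTI 40.2% ≤ 43%; employment 45 ≥ 24 mo; reserves 13.6 ≥ 9 mo → qualifies.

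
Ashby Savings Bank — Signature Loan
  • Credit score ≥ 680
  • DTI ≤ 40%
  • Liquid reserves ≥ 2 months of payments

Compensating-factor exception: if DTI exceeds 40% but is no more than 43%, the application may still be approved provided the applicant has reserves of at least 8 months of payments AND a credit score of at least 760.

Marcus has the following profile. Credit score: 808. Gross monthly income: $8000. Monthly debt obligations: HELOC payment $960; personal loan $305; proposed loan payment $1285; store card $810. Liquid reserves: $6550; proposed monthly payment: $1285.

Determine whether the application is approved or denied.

Denied

Credit score 808 ≥ 680 (meets base)
Total debts = (960 + 305 + 1,285 + 810) = 3,360. DTI: 3,360 ÷ 8,000 = 42%, over the 40% base limit.
Reserves: 6,550 ÷ 1,285 = 5.1 months (meets 2-month minimum)
DTI 42% is within the 40%–43% exception band; checking compensating factors.
Override check — reserves: 5.1 mo (short of 8); score: 808 (ok).
Compensating-factor requirement not fully met.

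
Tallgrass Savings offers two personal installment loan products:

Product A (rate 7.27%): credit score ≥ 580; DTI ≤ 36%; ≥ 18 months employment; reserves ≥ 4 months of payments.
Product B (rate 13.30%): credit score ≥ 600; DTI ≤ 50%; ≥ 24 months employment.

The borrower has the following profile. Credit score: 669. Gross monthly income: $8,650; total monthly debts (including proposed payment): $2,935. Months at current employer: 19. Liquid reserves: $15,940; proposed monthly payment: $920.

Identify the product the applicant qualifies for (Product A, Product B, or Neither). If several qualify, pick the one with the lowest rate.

Product A

DTI = 2,935/8,650 = 33.9%.
Reserves = 15,940/920 = 17.3 months.
Product A: score 669 ≥ 580; DTI 33.9% ≤ 36%; employment 19 ≥ 18 mo; reserves 17.3 ≥ 4 mo → qualifies.
Product B: score 669 ≥ 600; DTI 33.9% ≤ 50%; employment 19 < 24 mo → does not qualify.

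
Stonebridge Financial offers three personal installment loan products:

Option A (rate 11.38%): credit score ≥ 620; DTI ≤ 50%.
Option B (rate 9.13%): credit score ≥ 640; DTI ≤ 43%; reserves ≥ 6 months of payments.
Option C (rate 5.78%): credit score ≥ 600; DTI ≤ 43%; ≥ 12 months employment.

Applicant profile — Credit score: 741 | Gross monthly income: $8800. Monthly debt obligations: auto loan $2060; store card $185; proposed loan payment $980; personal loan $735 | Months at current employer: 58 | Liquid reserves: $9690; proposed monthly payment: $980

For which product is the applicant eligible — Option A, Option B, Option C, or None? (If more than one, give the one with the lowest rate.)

Option A

Total debts = (2,060 + 185 + 980 + 735) = 3,960; DTI = 3,960/8,800 = 45%.
Reserves = 9,690/980 = 9.9 months.
Option A: score 741 ≥ 620; DTI 45% ≤ 50% → qualifies.
Option B: score 741 ≥ 640; DTI 45% > 43%; reserves 9.9 ≥ 6 mo → does not qualify.
Option C: score 741 ≥ 600; DTI 45% > 43%; employment 58 ≥ 12 mo → does not qualify.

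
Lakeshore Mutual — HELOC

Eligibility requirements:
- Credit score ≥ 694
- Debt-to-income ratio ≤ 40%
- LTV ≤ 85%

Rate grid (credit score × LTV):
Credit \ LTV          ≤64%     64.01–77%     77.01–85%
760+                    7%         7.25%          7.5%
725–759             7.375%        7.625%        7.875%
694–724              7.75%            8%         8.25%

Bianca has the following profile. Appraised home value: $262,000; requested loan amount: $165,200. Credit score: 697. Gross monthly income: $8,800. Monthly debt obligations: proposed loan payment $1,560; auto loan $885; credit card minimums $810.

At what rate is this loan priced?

7.75%

Credit score 697 ≥ 694; Total monthly debts = (1,560 + 885 + 810) = 3,255. DTI: 3,255 ÷ 8,800 = 37%, within the 40% cap
LTV: 165,200 ÷ 262,000 = 63.1%, within 85% cap
Credit 697 → row 694–724; LTV 63.1% → column ≤64%. Grid cell → 7.75%.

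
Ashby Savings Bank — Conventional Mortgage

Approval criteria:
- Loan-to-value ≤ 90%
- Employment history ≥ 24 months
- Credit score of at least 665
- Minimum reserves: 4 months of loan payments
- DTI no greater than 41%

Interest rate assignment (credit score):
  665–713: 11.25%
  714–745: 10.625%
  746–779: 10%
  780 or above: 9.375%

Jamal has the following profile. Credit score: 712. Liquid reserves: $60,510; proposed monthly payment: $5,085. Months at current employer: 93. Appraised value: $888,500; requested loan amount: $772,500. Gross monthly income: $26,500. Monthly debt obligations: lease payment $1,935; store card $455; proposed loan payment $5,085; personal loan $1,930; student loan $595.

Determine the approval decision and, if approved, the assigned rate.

Credit score 712 ≥ 665 (meets minimum)
LTV: 772,500 ÷ 888,500 = 86.9%, within 90% cap
Reserves = 60,510/5,085 = 11.9 months ≥ 4
Total monthly debts = (1,935 + 455 + 5,085 + 1,930 + 595) = 10,000. DTI: 10,000 ÷ 26,500 = 37.7%, within the 41% cap
Employment 93 ≥ 24 months
All requirements met. Score 712 falls in the 665–713 tier → 11.25%.

Approved at 11.25%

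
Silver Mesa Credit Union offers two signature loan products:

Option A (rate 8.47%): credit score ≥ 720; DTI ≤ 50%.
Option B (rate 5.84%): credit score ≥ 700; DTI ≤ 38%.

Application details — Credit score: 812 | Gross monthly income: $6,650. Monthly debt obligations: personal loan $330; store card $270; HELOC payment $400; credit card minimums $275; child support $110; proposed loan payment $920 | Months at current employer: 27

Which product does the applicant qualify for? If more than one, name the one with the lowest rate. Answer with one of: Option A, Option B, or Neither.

Total debts = (330 + 270 + 400 + 275 + 110 + 920) = 2,305; DTI = 2,305/6,650 = 34.7%.
Option A: score 812 ≥ 720; DTI 34.7% ≤ 50% → qualifies.
Option B: score 812 ≥ 700; DTI 34.7% ≤ 38% → qualifies.
Qualifying: Option A, Option B. Lowest rate is 5.84% → Option B.

Option B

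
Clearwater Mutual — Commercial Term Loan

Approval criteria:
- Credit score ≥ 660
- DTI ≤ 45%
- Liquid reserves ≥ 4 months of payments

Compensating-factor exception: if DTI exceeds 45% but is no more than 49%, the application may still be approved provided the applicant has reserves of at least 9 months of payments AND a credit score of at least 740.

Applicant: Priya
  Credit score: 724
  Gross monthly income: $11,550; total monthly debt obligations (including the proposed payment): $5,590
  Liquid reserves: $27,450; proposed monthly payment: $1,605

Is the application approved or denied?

Denied

Credit score 724 ≥ 660 (meets base)
DTI = 5,590/11,550 = 48.4% > 45% — standard DTI limit exceeded.
Reserves: 27,450 ÷ 1,605 = 17.1 months (meets 4-month minimum)
DTI 48.4% is within the 45%–49% exception band; checking compensating factors.
Reserves 17.1 ≥ 9 months; credit score 724 < 740.
Override conditions not both satisfied; exception does not apply.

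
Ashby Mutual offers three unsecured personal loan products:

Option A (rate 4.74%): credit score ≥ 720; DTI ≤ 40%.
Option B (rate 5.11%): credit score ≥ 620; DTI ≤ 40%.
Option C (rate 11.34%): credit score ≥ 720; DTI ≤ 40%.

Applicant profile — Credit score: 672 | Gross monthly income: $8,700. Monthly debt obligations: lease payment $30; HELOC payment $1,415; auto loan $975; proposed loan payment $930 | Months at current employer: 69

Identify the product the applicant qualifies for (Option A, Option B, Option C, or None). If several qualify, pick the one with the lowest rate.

Option B

Total debts = (30 + 1,415 + 975 + 930) = 3,350; DTI = 3,350/8,700 = 38.5%.
Option A: score 672 < 720; DTI 38.5% ≤ 40% → does not qualify.
Option B: score 672 ≥ 620; DTI 38.5% ≤ 40% → qualifies.
Option C: score 672 < 720; DTI 38.5% ≤ 40% → does not qualify.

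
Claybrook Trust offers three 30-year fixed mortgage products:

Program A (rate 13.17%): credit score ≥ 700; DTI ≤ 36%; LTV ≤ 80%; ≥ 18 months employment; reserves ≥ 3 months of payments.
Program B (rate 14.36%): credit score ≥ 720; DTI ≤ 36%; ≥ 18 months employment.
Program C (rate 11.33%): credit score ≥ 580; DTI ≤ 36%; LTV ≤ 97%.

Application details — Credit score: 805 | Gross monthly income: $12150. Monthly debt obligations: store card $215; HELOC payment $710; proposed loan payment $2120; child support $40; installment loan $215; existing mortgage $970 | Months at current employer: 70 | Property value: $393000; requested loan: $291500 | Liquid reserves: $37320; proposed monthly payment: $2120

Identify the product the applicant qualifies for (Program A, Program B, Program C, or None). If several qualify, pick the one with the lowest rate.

Total debts = (215 + 710 + 2,120 + 40 + 215 + 970) = 4,270; DTI = 4,270/12,150 = 35.1%.
LTV = 291,500/393,000 = 74.2%.
Reserves = 37,320/2,120 = 17.6 months.
Program A: score 805 ≥ 700; DTI 35.1% ≤ 36%; LTV 74.2% ≤ 80%; employment 70 ≥ 18 mo; reserves 17.6 ≥ 3 mo → qualifies.
Program B: score 805 ≥ 720; DTI 35.1% ≤ 36%; employment 70 ≥ 18 mo → qualifies.
Program C: score 805 ≥ 580; DTI 35.1% ≤ 36%; LTV 74.2% ≤ 97% → qualifies.
Qualifying: Program A, Program B, Program C. Lowest rate is 11.33% → Program C.

Program C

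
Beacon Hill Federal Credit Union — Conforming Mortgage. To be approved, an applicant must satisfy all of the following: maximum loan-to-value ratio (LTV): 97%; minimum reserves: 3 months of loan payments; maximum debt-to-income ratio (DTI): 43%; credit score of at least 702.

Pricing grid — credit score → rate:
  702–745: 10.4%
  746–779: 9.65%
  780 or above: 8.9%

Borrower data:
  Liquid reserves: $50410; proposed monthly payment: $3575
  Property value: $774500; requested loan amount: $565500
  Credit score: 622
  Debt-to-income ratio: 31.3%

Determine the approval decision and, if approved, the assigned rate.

Credit score 622 < 702 (below minimum)
LTV: 565,500 ÷ 774,500 = 73%, within 97% cap
Reserves: 50,410 ÷ 3,575 = 14.1 months (meets 3-month minimum)
DTI 31.3% is within the 43% limit
Not all requirements met → denied.

Denied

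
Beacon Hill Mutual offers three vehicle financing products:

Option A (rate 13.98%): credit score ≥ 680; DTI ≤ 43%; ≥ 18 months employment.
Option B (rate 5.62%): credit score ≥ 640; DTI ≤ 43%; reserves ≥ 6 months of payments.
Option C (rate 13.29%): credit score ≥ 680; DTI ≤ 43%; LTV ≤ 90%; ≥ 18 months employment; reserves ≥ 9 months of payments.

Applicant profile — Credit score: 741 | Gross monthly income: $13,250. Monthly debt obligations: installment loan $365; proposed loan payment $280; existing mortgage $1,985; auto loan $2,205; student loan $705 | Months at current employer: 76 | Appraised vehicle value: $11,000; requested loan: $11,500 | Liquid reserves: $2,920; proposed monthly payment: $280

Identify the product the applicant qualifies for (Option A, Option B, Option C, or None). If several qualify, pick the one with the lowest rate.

Total debts = (365 + 280 + 1,985 + 2,205 + 705) = 5,540; DTI = 5,540/13,250 = 41.8%.
LTV = 11,500/11,000 = 104.5%.
Reserves = 2,920/280 = 10.4 months.
Option A: score 741 ≥ 680; DTI 41.8% ≤ 43%; employment 76 ≥ 18 mo → qualifies.
Option B: score 741 ≥ 640; DTI 41.8% ≤ 43%; reserves 10.4 ≥ 6 mo → qualifies.
Option C: score 741 ≥ 680; DTI 41.8% ≤ 43%; LTV 104.5% > 90%; employment 76 ≥ 18 mo; reserves 10.4 ≥ 9 mo → does not qualify.
Qualifying: Option A, Option B. Lowest rate is 5.62% → Option B.

Option B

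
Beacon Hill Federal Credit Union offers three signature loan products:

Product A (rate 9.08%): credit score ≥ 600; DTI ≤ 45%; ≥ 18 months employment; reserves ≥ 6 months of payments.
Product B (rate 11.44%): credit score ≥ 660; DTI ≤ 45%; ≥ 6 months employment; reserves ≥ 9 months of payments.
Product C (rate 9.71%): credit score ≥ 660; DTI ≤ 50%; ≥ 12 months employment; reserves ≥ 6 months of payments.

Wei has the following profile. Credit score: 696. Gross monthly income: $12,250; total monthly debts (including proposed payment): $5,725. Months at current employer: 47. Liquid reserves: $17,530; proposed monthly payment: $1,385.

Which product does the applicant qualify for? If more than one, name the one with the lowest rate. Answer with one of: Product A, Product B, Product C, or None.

DTI = 5,725/12,250 = 46.7%.
Reserves = 17,530/1,385 = 12.7 months.
Product A: score 696 ≥ 600; DTI 46.7% > 45%; employment 47 ≥ 18 mo; reserves 12.7 ≥ 6 mo → does not qualify.
Product B: score 696 ≥ 660; DTI 46.7% > 45%; employment 47 ≥ 6 mo; reserves 12.7 ≥ 9 mo → does not qualify.
Product C: score 696 ≥ 660; DTI 46.7% ≤ 50%; employment 47 ≥ 12 mo; reserves 12.7 ≥ 6 mo → qualifies.

Product C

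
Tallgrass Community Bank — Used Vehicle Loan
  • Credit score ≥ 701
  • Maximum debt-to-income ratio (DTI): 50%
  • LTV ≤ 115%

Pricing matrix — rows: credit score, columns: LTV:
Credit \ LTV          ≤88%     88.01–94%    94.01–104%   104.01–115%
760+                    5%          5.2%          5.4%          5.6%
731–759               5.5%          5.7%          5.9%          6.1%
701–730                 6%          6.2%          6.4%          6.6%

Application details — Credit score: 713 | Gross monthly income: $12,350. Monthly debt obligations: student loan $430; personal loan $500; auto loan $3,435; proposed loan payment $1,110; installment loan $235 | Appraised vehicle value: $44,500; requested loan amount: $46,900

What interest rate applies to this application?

6.6%

Credit score 713 ≥ 701; Total monthly debts = (430 + 500 + 3,435 + 1,110 + 235) = 5,710. DTI: 5,710 ÷ 12,350 = 46.2%, within the 50% cap
LTV = 46,900/44,500 = 105.4% ≤ 115%
Score 713 is in the 701–730 band; LTV 105.4% is in the 104.01–115% band → 6.6%.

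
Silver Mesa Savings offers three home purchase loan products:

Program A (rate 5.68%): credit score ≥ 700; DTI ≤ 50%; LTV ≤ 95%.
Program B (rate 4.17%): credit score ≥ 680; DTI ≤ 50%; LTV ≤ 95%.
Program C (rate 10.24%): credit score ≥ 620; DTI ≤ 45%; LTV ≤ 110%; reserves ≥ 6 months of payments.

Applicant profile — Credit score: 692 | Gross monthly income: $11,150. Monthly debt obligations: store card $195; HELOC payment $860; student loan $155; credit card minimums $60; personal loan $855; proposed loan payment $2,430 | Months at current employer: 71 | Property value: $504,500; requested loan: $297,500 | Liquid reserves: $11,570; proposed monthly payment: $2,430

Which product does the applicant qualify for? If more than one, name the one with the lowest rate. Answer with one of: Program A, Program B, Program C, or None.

Total debts = (195 + 860 + 155 + 60 + 855 + 2,430) = 4,555; DTI = 4,555/11,150 = 40.9%.
LTV = 297,500/504,500 = 59%.
Reserves = 11,570/2,430 = 4.8 months.
Program A: score 692 < 700; DTI 40.9% ≤ 50%; LTV 59% ≤ 95% → does not qualify.
Program B: score 692 ≥ 680; DTI 40.9% ≤ 50%; LTV 59% ≤ 95% → qualifies.
Program C: score 692 ≥ 620; DTI 40.9% ≤ 45%; LTV 59% ≤ 110%; reserves 4.8 < 6 mo → does not qualify.

Program B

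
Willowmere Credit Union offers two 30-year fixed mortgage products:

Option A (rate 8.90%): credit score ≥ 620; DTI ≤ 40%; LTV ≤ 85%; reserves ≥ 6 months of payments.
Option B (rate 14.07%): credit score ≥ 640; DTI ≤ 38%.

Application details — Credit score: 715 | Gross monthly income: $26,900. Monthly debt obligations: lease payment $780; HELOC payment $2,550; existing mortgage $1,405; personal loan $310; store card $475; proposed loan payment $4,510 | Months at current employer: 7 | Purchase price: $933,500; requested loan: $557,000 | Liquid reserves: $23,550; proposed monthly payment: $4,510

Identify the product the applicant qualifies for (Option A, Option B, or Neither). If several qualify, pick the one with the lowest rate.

Total debts = (780 + 2,550 + 1,405 + 310 + 475 + 4,510) = 10,030; DTI = 10,030/26,900 = 37.3%.
LTV = 557,000/933,500 = 59.7%.
Reserves = 23,550/4,510 = 5.2 months.
Option A: score 715 ≥ 620; DTI 37.3% ≤ 40%; LTV 59.7% ≤ 85%; reserves 5.2 < 6 mo → does not qualify.
Option B: score 715 ≥ 640; DTI 37.3% ≤ 38% → qualifies.

Option B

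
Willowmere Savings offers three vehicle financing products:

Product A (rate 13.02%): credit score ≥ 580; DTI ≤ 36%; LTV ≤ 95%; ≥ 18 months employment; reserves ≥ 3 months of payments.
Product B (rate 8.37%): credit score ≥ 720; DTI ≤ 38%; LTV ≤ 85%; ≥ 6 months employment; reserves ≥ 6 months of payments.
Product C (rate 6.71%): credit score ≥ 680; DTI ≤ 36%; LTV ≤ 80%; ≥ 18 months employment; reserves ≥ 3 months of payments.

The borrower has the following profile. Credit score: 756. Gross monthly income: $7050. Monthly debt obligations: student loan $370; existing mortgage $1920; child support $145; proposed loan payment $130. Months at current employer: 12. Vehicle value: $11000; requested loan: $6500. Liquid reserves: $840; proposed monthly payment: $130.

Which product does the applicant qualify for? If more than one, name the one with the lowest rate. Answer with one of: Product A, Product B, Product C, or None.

Product B

Total debts = (370 + 1,920 + 145 + 130) = 2,565; DTI = 2,565/7,050 = 36.4%.
LTV = 6,500/11,000 = 59.1%.
Reserves = 840/130 = 6.5 months.
Product A: score 756 ≥ 580; DTI 36.4% > 36%; LTV 59.1% ≤ 95%; employment 12 < 18 mo; reserves 6.5 ≥ 3 mo → does not qualify.
Product B: score 756 ≥ 720; DTI 36.4% ≤ 38%; LTV 59.1% ≤ 85%; employment 12 ≥ 6 mo; reserves 6.5 ≥ 6 mo → qualifies.
Product C: score 756 ≥ 680; DTI 36.4% > 36%; LTV 59.1% ≤ 80%; employment 12 < 18 mo; reserves 6.5 ≥ 3 mo → does not qualify.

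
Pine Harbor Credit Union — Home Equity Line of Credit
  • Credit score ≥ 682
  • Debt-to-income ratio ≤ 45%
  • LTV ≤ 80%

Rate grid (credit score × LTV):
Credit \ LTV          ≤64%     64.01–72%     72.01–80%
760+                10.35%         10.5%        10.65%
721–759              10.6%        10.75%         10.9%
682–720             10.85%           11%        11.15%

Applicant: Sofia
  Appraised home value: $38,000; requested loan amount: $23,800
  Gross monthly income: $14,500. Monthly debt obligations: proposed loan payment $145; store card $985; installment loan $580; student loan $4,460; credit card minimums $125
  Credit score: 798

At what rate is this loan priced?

Credit score 798 ≥ 682; Total monthly debts = (145 + 985 + 580 + 4,460 + 125) = 6,295. DTI: 6,295 ÷ 14,500 = 43.4%, within the 45% cap
Loan-to-value = 23,800/38,000 = 62.6% — pass (80% max)
Credit 798 → row 760+; LTV 62.6% → column ≤64%. Grid cell → 10.35%.

10.35%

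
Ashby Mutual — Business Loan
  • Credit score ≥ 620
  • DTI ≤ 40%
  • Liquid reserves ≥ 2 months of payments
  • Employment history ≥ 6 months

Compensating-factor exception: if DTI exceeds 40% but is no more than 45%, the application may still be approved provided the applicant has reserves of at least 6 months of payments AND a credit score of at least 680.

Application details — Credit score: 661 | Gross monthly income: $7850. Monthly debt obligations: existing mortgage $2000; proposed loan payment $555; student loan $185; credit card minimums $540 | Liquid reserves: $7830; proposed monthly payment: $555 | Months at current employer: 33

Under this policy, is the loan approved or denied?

Credit score 661 ≥ 620 (meets base)
Total debts = (2,000 + 555 + 185 + 540) = 3,280. DTI = 3,280/7,850 = 41.8% > 40% — standard DTI limit exceeded.
Reserves = 7,830/555 = 14.1 months ≥ 2
Employment 33 ≥ 6 months
DTI 41.8% is within the 40%–45% exception band; checking compensating factors.
Reserves 14.1 ≥ 6 months; credit score 661 < 680.
Compensating-factor requirement not fully met.

Denied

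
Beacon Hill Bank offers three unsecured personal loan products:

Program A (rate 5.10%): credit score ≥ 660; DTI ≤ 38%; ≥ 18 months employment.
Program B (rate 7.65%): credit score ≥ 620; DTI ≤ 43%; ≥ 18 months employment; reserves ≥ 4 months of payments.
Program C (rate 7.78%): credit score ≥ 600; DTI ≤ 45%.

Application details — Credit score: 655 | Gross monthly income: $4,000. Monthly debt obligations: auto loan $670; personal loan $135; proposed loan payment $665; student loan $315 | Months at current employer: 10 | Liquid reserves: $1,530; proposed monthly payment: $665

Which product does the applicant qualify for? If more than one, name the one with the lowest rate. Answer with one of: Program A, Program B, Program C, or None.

Program C

Total debts = (670 + 135 + 665 + 315) = 1,785; DTI = 1,785/4,000 = 44.6%.
Reserves = 1,530/665 = 2.3 months.
Program A: score 655 < 660; DTI 44.6% > 38%; employment 10 < 18 mo → does not qualify.
Program B: score 655 ≥ 620; DTI 44.6% > 43%; employment 10 < 18 mo; reserves 2.3 < 4 mo → does not qualify.
Program C: score 655 ≥ 600; DTI 44.6% ≤ 45% → qualifies.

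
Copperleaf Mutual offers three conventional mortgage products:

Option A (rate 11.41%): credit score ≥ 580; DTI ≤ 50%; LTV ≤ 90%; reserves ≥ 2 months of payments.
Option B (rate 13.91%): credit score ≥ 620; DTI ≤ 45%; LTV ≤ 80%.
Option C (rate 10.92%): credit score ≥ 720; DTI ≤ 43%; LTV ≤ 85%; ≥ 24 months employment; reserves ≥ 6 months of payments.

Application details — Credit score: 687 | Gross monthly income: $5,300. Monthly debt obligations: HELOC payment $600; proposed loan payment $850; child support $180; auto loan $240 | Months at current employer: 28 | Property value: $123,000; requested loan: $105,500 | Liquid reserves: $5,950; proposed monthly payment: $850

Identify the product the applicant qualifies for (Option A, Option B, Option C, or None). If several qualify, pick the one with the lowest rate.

Total debts = (600 + 850 + 180 + 240) = 1,870; DTI = 1,870/5,300 = 35.3%.
LTV = 105,500/123,000 = 85.8%.
Reserves = 5,950/850 = 7.0 months.
Option A: score 687 ≥ 580; DTI 35.3% ≤ 50%; LTV 85.8% ≤ 90%; reserves 7.0 ≥ 2 mo → qualifies.
Option B: score 687 ≥ 620; DTI 35.3% ≤ 45%; LTV 85.8% > 80% → does not qualify.
Option C: score 687 < 720; DTI 35.3% ≤ 43%; LTV 85.8% > 85%; employment 28 ≥ 24 mo; reserves 7.0 ≥ 6 mo → does not qualify.

Option A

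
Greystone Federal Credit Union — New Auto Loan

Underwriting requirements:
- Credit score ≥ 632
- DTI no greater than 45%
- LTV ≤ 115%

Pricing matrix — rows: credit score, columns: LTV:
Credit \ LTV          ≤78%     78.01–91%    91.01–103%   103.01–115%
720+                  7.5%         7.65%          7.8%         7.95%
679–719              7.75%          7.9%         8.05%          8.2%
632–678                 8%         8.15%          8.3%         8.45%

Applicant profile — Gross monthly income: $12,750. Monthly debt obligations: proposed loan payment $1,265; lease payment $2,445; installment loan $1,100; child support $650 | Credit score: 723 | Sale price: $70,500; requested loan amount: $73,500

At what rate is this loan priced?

Credit score 723 ≥ 632; Total monthly debts = (1,265 + 2,445 + 1,100 + 650) = 5,460. DTI = 5,460/12,750 = 42.8% ≤ 45%
Loan-to-value = 73,500/70,500 = 104.3% — pass (115% max)
Credit 723 → row 720+; LTV 104.3% → column 103.01–115%. Grid cell → 7.95%.

7.95%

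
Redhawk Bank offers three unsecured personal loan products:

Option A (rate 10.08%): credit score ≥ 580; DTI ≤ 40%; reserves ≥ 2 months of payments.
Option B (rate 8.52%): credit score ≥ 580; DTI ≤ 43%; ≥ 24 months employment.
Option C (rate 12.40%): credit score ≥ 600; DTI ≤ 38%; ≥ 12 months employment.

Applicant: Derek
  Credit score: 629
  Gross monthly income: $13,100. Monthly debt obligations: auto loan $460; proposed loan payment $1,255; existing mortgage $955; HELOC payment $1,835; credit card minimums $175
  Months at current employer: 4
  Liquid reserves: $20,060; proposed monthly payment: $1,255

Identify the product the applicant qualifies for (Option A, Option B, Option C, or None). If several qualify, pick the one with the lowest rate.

Option A

Total debts = (460 + 1,255 + 955 + 1,835 + 175) = 4,680; DTI = 4,680/13,100 = 35.7%.
Reserves = 20,060/1,255 = 16.0 months.
Option A: score 629 ≥ 580; DTI 35.7% ≤ 40%; reserves 16.0 ≥ 2 mo → qualifies.
Option B: score 629 ≥ 580; DTI 35.7% ≤ 43%; employment 4 < 24 mo → does not qualify.
Option C: score 629 ≥ 600; DTI 35.7% ≤ 38%; employment 4 < 12 mo → does not qualify.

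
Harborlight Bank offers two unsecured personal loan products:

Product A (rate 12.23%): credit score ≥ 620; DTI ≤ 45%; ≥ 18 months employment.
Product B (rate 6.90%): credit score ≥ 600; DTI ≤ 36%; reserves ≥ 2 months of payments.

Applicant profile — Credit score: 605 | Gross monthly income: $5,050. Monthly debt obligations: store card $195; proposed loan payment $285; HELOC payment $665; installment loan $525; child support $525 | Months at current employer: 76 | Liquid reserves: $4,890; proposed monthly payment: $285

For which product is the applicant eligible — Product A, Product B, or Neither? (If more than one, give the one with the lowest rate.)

Neither

Total debts = (195 + 285 + 665 + 525 + 525) = 2,195; DTI = 2,195/5,050 = 43.5%.
Reserves = 4,890/285 = 17.2 months.
Product A: score 605 < 620; DTI 43.5% ≤ 45%; employment 76 ≥ 18 mo → does not qualify.
Product B: score 605 ≥ 600; DTI 43.5% > 36%; reserves 17.2 ≥ 2 mo → does not qualify.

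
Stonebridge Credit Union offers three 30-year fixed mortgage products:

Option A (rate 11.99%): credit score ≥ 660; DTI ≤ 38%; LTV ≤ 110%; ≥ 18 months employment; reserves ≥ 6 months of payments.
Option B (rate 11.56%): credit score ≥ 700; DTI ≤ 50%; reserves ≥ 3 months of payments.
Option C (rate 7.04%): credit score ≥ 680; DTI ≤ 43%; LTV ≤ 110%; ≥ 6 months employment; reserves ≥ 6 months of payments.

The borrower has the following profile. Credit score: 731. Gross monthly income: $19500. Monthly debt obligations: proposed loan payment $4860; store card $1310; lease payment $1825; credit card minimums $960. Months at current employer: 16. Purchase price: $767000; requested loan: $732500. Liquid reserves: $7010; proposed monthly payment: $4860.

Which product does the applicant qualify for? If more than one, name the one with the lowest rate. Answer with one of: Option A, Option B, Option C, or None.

None

Total debts = (4,860 + 1,310 + 1,825 + 960) = 8,955; DTI = 8,955/19,500 = 45.9%.
LTV = 732,500/767,000 = 95.5%.
Reserves = 7,010/4,860 = 1.4 months.
Option A: score 731 ≥ 660; DTI 45.9% > 38%; LTV 95.5% ≤ 110%; employment 16 < 18 mo; reserves 1.4 < 6 mo → does not qualify.
Option B: score 731 ≥ 700; DTI 45.9% ≤ 50%; reserves 1.4 < 3 mo → does not qualify.
Option C: score 731 ≥ 680; DTI 45.9% > 43%; LTV 95.5% ≤ 110%; employment 16 ≥ 6 mo; reserves 1.4 < 6 mo → does not qualify.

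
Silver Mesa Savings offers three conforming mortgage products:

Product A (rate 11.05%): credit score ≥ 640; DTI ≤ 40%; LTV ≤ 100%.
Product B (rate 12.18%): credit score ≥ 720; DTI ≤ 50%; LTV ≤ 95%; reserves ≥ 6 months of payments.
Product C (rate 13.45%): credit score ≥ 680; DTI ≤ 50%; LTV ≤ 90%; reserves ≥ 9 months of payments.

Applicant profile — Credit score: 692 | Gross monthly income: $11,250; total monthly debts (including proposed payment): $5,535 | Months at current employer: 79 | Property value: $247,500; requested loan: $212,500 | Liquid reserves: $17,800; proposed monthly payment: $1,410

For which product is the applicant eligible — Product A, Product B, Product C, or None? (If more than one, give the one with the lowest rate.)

DTI = 5,535/11,250 = 49.2%.
LTV = 212,500/247,500 = 85.9%.
Reserves = 17,800/1,410 = 12.6 months.
Product A: score 692 ≥ 640; DTI 49.2% > 40%; LTV 85.9% ≤ 100% → does not qualify.
Product B: score 692 < 720; DTI 49.2% ≤ 50%; LTV 85.9% ≤ 95%; reserves 12.6 ≥ 6 mo → does not qualify.
Product C: score 692 ≥ 680; DTI 49.2% ≤ 50%; LTV 85.9% ≤ 90%; reserves 12.6 ≥ 9 mo → qualifies.

Product C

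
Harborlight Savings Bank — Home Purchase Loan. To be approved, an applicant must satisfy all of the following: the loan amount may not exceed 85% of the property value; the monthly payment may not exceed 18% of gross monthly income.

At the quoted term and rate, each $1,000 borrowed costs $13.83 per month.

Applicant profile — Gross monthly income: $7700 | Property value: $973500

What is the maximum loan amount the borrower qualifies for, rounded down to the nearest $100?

$100,200

Payment cap: 18% × $7,700 = $1,386/month.
At $13.83 per $1,000, that supports 1,386/13.83 × 1,000 ≈ $100,216 → $100,200.
LTV cap: 85% × $973,500 = $827,475 → $827,400.
Binding constraint: payment-to-income.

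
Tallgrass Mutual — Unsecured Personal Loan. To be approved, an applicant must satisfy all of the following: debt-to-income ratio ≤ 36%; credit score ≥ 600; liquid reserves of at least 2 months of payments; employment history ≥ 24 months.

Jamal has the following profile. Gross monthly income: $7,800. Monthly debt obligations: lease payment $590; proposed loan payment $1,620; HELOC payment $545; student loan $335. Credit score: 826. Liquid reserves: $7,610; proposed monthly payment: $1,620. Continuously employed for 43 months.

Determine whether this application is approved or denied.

Denied

Total monthly debts = (590 + 1,620 + 545 + 335) = 3,090. DTI = 3,090/7,800 = 39.6% > 36%
Credit score 826 ≥ 600 (meets)
Reserves = 7,610/1,620 = 4.7 months ≥ 2
Employment 43 ≥ 24 months
Fails on DTI.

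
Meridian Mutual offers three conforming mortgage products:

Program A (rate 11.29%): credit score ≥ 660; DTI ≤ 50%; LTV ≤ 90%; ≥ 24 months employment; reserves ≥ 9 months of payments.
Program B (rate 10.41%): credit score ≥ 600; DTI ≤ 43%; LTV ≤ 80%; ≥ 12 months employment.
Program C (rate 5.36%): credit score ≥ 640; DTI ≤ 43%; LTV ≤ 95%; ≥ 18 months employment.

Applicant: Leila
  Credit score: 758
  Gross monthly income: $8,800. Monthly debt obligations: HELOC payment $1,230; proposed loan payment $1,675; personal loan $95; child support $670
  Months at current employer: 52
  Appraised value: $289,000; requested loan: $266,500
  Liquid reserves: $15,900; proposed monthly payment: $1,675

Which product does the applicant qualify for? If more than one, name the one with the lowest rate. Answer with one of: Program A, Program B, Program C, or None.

Total debts = (1,230 + 1,675 + 95 + 670) = 3,670; DTI = 3,670/8,800 = 41.7%.
LTV = 266,500/289,000 = 92.2%.
Reserves = 15,900/1,675 = 9.5 months.
Program A: score 758 ≥ 660; DTI 41.7% ≤ 50%; LTV 92.2% > 90%; employment 52 ≥ 24 mo; reserves 9.5 ≥ 9 mo → does not qualify.
Program B: score 758 ≥ 600; DTI 41.7% ≤ 43%; LTV 92.2% > 80%; employment 52 ≥ 12 mo → does not qualify.
Program C: score 758 ≥ 640; DTI 41.7% ≤ 43%; LTV 92.2% ≤ 95%; employment 52 ≥ 18 mo → qualifies.

Program C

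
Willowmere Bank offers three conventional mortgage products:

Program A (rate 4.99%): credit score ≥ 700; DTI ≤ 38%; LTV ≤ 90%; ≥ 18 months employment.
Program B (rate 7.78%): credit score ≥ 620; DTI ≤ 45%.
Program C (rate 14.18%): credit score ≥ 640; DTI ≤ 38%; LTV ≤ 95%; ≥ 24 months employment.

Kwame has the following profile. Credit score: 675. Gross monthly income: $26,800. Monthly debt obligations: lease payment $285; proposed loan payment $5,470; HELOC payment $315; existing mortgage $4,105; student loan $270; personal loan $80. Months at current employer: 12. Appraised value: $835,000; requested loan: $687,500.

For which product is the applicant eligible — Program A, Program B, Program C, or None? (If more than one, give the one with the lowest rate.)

Program B

Total debts = (285 + 5,470 + 315 + 4,105 + 270 + 80) = 10,525; DTI = 10,525/26,800 = 39.3%.
LTV = 687,500/835,000 = 82.3%.
Program A: score 675 < 700; DTI 39.3% > 38%; LTV 82.3% ≤ 90%; employment 12 < 18 mo → does not qualify.
Program B: score 675 ≥ 620; DTI 39.3% ≤ 45% → qualifies.
Program C: score 675 ≥ 640; DTI 39.3% > 38%; LTV 82.3% ≤ 95%; employment 12 < 24 mo → does not qualify.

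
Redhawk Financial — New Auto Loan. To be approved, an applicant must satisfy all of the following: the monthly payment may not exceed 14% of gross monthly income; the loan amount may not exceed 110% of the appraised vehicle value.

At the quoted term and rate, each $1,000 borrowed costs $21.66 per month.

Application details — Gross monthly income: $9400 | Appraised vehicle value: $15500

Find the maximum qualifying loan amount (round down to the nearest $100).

Payment cap: 14% × $9,400 = $1,316/month.
At $21.66 per $1,000, that supports 1,316/21.66 × 1,000 ≈ $60,757 → $60,700.
LTV cap: 110% × $15,500 = $17,050 → $17,000.
Binding constraint: loan-to-value.

$17,000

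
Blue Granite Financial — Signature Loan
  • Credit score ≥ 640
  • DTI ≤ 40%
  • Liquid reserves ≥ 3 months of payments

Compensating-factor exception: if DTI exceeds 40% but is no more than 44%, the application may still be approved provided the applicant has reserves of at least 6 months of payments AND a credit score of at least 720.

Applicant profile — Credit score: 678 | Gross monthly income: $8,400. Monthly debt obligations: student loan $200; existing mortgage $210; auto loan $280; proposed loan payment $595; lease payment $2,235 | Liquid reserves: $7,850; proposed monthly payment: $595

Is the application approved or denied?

Denied

Credit score 678 ≥ 640 (meets base)
Total debts = (200 + 210 + 280 + 595 + 2,235) = 3,520. DTI = 3,520/8,400 = 41.9% > 40% — standard DTI limit exceeded.
Reserves = 7,850/595 = 13.2 months ≥ 3
41.9% falls in the override range (40%–44%), so the compensating-factor test applies.
Reserves 13.2 ≥ 6 months; credit score 678 < 720.
Compensating-factor requirement not fully met.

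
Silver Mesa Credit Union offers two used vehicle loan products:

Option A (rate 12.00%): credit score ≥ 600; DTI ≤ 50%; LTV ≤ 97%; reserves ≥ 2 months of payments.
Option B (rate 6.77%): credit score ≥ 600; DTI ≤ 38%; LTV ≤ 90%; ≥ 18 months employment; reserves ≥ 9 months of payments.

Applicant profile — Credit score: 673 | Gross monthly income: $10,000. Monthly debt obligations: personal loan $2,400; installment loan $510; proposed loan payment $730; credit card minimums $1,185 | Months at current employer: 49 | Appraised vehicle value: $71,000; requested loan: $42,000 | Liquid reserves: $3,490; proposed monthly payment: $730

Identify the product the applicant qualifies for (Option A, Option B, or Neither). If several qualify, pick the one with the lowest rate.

Option A

Total debts = (2,400 + 510 + 730 + 1,185) = 4,825; DTI = 4,825/10,000 = 48.2%.
LTV = 42,000/71,000 = 59.2%.
Reserves = 3,490/730 = 4.8 months.
Option A: score 673 ≥ 600; DTI 48.2% ≤ 50%; LTV 59.2% ≤ 97%; reserves 4.8 ≥ 2 mo → qualifies.
Option B: score 673 ≥ 600; DTI 48.2% > 38%; LTV 59.2% ≤ 90%; employment 49 ≥ 18 mo; reserves 4.8 < 9 mo → does not qualify.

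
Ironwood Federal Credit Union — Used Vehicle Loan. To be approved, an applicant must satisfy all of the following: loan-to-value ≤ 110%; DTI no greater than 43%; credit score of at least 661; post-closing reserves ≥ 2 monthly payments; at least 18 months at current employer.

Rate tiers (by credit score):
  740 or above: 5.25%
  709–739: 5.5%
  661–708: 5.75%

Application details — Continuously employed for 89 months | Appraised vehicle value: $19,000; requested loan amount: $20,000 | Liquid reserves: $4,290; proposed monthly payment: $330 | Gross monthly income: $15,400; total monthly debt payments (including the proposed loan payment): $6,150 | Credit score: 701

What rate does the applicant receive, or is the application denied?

Approved at 5.75%

Credit score 701 ≥ 661 (meets minimum)
Loan-to-value = 20,000/19,000 = 105.3% — pass (110% max)
DTI: 6,150 ÷ 15,400 = 39.9%, within the 43% cap
Employment 89 ≥ 18 months
Reserves = 4,290/330 = 13.0 months ≥ 2
All requirements met. Score 701 falls in the 661–708 tier → 5.75%.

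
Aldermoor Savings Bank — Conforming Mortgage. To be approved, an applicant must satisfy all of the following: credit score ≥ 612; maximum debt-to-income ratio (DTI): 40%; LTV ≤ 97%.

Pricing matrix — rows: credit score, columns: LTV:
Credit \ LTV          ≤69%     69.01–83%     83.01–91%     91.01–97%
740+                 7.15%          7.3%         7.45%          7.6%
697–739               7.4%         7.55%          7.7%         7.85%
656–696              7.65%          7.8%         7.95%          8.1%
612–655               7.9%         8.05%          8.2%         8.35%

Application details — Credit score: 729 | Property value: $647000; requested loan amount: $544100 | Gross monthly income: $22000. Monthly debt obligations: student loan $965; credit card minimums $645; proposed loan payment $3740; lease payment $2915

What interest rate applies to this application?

Credit score 729 ≥ 612; Total monthly debts = (965 + 645 + 3,740 + 2,915) = 8,265. DTI = 8,265/22,000 = 37.6% ≤ 40%
Loan-to-value = 544,100/647,000 = 84.1% — pass (97% max)
Row: 729 falls in 697–739. Column: 84.1% falls in 83.01–91%. Rate = 7.7%.

7.7%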